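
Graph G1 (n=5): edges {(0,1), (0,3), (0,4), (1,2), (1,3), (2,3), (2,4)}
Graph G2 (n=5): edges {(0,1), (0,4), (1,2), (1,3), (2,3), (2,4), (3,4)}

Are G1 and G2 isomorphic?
Yes, isomorphic

The graphs are isomorphic.
One valid mapping φ: V(G1) → V(G2): 0→1, 1→2, 2→4, 3→3, 4→0

Verify φ preserves adjacency — for each edge of G1, its image is an edge of G2:
  (0,1) → (φ(0),φ(1)) = (1,2) ∈ E(G2) ✓
  (0,3) → (φ(0),φ(3)) = (1,3) ∈ E(G2) ✓
  (0,4) → (φ(0),φ(4)) = (0,1) ∈ E(G2) ✓
  (1,2) → (φ(1),φ(2)) = (2,4) ∈ E(G2) ✓
  (1,3) → (φ(1),φ(3)) = (2,3) ∈ E(G2) ✓
  (2,3) → (φ(2),φ(3)) = (3,4) ∈ E(G2) ✓
  (2,4) → (φ(2),φ(4)) = (0,4) ∈ E(G2) ✓
All 7 edges of G1 map to edges of G2, and |E(G1)| = |E(G2)| = 7, so φ is a bijection on edges as well as vertices. Hence G1 ≅ G2.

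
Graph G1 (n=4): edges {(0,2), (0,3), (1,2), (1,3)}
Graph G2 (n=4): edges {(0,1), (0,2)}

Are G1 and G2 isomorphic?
No, not isomorphic

The graphs are NOT isomorphic.

Connected components of G1: 1 component(s) with vertex sets [[0, 1, 2, 3]], sizes [4].
Connected components of G2: 2 component(s) with vertex sets [[3], [0, 1, 2]], sizes [1, 3].
The number of connected components (and the multiset of component sizes) is an isomorphism invariant — an isomorphism maps each component of G1 bijectively onto a component of G2. Since G1 has 1 component(s) and G2 has 2, they cannot be isomorphic.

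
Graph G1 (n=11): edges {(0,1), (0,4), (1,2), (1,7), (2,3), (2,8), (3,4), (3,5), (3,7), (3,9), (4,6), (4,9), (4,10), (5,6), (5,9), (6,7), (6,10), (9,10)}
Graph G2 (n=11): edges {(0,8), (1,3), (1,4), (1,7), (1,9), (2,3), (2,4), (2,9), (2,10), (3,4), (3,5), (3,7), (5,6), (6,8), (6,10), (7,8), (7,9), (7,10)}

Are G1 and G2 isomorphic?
Yes, isomorphic

The graphs are isomorphic.
One valid mapping φ: V(G1) → V(G2): 0→5, 1→6, 2→8, 3→7, 4→3, 5→9, 6→2, 7→10, 8→0, 9→1, 10→4

Verify φ preserves adjacency — for each edge of G1, its image is an edge of G2:
  (0,1) → (φ(0),φ(1)) = (5,6) ∈ E(G2) ✓
  (0,4) → (φ(0),φ(4)) = (3,5) ∈ E(G2) ✓
  (1,2) → (φ(1),φ(2)) = (6,8) ∈ E(G2) ✓
  (1,7) → (φ(1),φ(7)) = (6,10) ∈ E(G2) ✓
  (2,3) → (φ(2),φ(3)) = (7,8) ∈ E(G2) ✓
  (2,8) → (φ(2),φ(8)) = (0,8) ∈ E(G2) ✓
  (3,4) → (φ(3),φ(4)) = (3,7) ∈ E(G2) ✓
  (3,5) → (φ(3),φ(5)) = (7,9) ∈ E(G2) ✓
  (3,7) → (φ(3),φ(7)) = (7,10) ∈ E(G2) ✓
  (3,9) → (φ(3),φ(9)) = (1,7) ∈ E(G2) ✓
  (4,6) → (φ(4),φ(6)) = (2,3) ∈ E(G2) ✓
  (4,9) → (φ(4),φ(9)) = (1,3) ∈ E(G2) ✓
  (4,10) → (φ(4),φ(10)) = (3,4) ∈ E(G2) ✓
  (5,6) → (φ(5),φ(6)) = (2,9) ∈ E(G2) ✓
  (5,9) → (φ(5),φ(9)) = (1,9) ∈ E(G2) ✓
  (6,7) → (φ(6),φ(7)) = (2,10) ∈ E(G2) ✓
  (6,10) → (φ(6),φ(10)) = (2,4) ∈ E(G2) ✓
  (9,10) → (φ(9),φ(10)) = (1,4) ∈ E(G2) ✓
All 18 edges of G1 map to edges of G2, and |E(G1)| = |E(G2)| = 18, so φ is a bijection on edges as well as vertices. Hence G1 ≅ G2.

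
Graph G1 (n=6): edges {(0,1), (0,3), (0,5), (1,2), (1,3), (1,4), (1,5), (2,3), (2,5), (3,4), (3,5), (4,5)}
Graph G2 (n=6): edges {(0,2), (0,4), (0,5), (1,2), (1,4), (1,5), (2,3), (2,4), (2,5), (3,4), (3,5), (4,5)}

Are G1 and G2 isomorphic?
Yes, isomorphic

The graphs are isomorphic.
One valid mapping φ: V(G1) → V(G2): 0→1, 1→4, 2→3, 3→2, 4→0, 5→5

Verify φ preserves adjacency — for each edge of G1, its image is an edge of G2:
  (0,1) → (φ(0),φ(1)) = (1,4) ∈ E(G2) ✓
  (0,3) → (φ(0),φ(3)) = (1,2) ∈ E(G2) ✓
  (0,5) → (φ(0),φ(5)) = (1,5) ∈ E(G2) ✓
  (1,2) → (φ(1),φ(2)) = (3,4) ∈ E(G2) ✓
  (1,3) → (φ(1),φ(3)) = (2,4) ∈ E(G2) ✓
  (1,4) → (φ(1),φ(4)) = (0,4) ∈ E(G2) ✓
  (1,5) → (φ(1),φ(5)) = (4,5) ∈ E(G2) ✓
  (2,3) → (φ(2),φ(3)) = (2,3) ∈ E(G2) ✓
  (2,5) → (φ(2),φ(5)) = (3,5) ∈ E(G2) ✓
  (3,4) → (φ(3),φ(4)) = (0,2) ∈ E(G2) ✓
  (3,5) → (φ(3),φ(5)) = (2,5) ∈ E(G2) ✓
  (4,5) → (φ(4),φ(5)) = (0,5) ∈ E(G2) ✓
All 12 edges of G1 map to edges of G2, and |E(G1)| = |E(G2)| = 12, so φ is a bijection on edges as well as vertices. Hence G1 ≅ G2.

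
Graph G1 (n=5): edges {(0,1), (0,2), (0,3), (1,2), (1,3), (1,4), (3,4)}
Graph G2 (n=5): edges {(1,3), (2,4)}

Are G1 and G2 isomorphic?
No, not isomorphic

The graphs are NOT isomorphic.

Connected components of G1: 1 component(s) with vertex sets [[0, 1, 2, 3, 4]], sizes [5].
Connected components of G2: 3 component(s) with vertex sets [[0], [1, 3], [2, 4]], sizes [1, 2, 2].
The number of connected components (and the multiset of component sizes) is an isomorphism invariant — an isomorphism maps each component of G1 bijectively onto a component of G2. Since G1 has 1 component(s) and G2 has 3, they cannot be isomorphic.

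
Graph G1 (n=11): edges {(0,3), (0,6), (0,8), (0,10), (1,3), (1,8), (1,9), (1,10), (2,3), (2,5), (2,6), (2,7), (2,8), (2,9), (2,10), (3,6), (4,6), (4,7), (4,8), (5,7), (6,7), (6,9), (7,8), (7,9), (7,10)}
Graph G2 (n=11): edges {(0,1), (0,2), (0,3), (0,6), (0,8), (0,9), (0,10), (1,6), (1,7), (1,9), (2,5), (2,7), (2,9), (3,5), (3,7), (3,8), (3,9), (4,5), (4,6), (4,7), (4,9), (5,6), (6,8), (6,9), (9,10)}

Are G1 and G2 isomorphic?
Yes, isomorphic

The graphs are isomorphic.
One valid mapping φ: V(G1) → V(G2): 0→5, 1→7, 2→9, 3→4, 4→8, 5→10, 6→6, 7→0, 8→3, 9→1, 10→2

Verify φ preserves adjacency — for each edge of G1, its image is an edge of G2:
  (0,3) → (φ(0),φ(3)) = (4,5) ∈ E(G2) ✓
  (0,6) → (φ(0),φ(6)) = (5,6) ∈ E(G2) ✓
  (0,8) → (φ(0),φ(8)) = (3,5) ∈ E(G2) ✓
  (0,10) → (φ(0),φ(10)) = (2,5) ∈ E(G2) ✓
  (1,3) → (φ(1),φ(3)) = (4,7) ∈ E(G2) ✓
  (1,8) → (φ(1),φ(8)) = (3,7) ∈ E(G2) ✓
  (1,9) → (φ(1),φ(9)) = (1,7) ∈ E(G2) ✓
  (1,10) → (φ(1),φ(10)) = (2,7) ∈ E(G2) ✓
  (2,3) → (φ(2),φ(3)) = (4,9) ∈ E(G2) ✓
  (2,5) → (φ(2),φ(5)) = (9,10) ∈ E(G2) ✓
  (2,6) → (φ(2),φ(6)) = (6,9) ∈ E(G2) ✓
  (2,7) → (φ(2),φ(7)) = (0,9) ∈ E(G2) ✓
  (2,8) → (φ(2),φ(8)) = (3,9) ∈ E(G2) ✓
  (2,9) → (φ(2),φ(9)) = (1,9) ∈ E(G2) ✓
  (2,10) → (φ(2),φ(10)) = (2,9) ∈ E(G2) ✓
  (3,6) → (φ(3),φ(6)) = (4,6) ∈ E(G2) ✓
  (4,6) → (φ(4),φ(6)) = (6,8) ∈ E(G2) ✓
  (4,7) → (φ(4),φ(7)) = (0,8) ∈ E(G2) ✓
  (4,8) → (φ(4),φ(8)) = (3,8) ∈ E(G2) ✓
  (5,7) → (φ(5),φ(7)) = (0,10) ∈ E(G2) ✓
  (6,7) → (φ(6),φ(7)) = (0,6) ∈ E(G2) ✓
  (6,9) → (φ(6),φ(9)) = (1,6) ∈ E(G2) ✓
  (7,8) → (φ(7),φ(8)) = (0,3) ∈ E(G2) ✓
  (7,9) → (φ(7),φ(9)) = (0,1) ∈ E(G2) ✓
  (7,10) → (φ(7),φ(10)) = (0,2) ∈ E(G2) ✓
All 25 edges of G1 map to edges of G2, and |E(G1)| = |E(G2)| = 25, so φ is a bijection on edges as well as vertices. Hence G1 ≅ G2.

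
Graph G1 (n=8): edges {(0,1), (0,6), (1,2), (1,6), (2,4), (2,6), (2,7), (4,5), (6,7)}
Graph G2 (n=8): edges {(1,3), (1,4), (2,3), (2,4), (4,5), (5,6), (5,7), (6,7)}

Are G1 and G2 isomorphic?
No, not isomorphic

The graphs are NOT isomorphic.

Counting triangles (3-cliques): G1 has 3, G2 has 1.
Triangle count is an isomorphism invariant, so differing triangle counts rule out isomorphism.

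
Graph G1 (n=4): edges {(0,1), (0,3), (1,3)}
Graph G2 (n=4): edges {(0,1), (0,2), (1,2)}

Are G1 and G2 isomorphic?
Yes, isomorphic

The graphs are isomorphic.
One valid mapping φ: V(G1) → V(G2): 0→0, 1→1, 2→3, 3→2

Verify φ preserves adjacency — for each edge of G1, its image is an edge of G2:
  (0,1) → (φ(0),φ(1)) = (0,1) ∈ E(G2) ✓
  (0,3) → (φ(0),φ(3)) = (0,2) ∈ E(G2) ✓
  (1,3) → (φ(1),φ(3)) = (1,2) ∈ E(G2) ✓
All 3 edges of G1 map to edges of G2, and |E(G1)| = |E(G2)| = 3, so φ is a bijection on edges as well as vertices. Hence G1 ≅ G2.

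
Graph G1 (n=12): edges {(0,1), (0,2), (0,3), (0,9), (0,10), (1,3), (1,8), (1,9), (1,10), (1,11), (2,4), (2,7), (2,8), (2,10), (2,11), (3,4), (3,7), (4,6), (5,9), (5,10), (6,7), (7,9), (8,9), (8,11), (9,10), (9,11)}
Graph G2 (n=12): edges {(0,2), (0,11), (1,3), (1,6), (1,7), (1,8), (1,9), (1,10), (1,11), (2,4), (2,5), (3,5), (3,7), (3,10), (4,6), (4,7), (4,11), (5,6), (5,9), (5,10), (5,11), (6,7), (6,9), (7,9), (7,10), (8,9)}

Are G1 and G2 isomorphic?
Yes, isomorphic

The graphs are isomorphic.
One valid mapping φ: V(G1) → V(G2): 0→6, 1→7, 2→5, 3→4, 4→2, 5→8, 6→0, 7→11, 8→10, 9→1, 10→9, 11→3

Verify φ preserves adjacency — for each edge of G1, its image is an edge of G2:
  (0,1) → (φ(0),φ(1)) = (6,7) ∈ E(G2) ✓
  (0,2) → (φ(0),φ(2)) = (5,6) ∈ E(G2) ✓
  (0,3) → (φ(0),φ(3)) = (4,6) ∈ E(G2) ✓
  (0,9) → (φ(0),φ(9)) = (1,6) ∈ E(G2) ✓
  (0,10) → (φ(0),φ(10)) = (6,9) ∈ E(G2) ✓
  (1,3) → (φ(1),φ(3)) = (4,7) ∈ E(G2) ✓
  (1,8) → (φ(1),φ(8)) = (7,10) ∈ E(G2) ✓
  (1,9) → (φ(1),φ(9)) = (1,7) ∈ E(G2) ✓
  (1,10) → (φ(1),φ(10)) = (7,9) ∈ E(G2) ✓
  (1,11) → (φ(1),φ(11)) = (3,7) ∈ E(G2) ✓
  (2,4) → (φ(2),φ(4)) = (2,5) ∈ E(G2) ✓
  (2,7) → (φ(2),φ(7)) = (5,11) ∈ E(G2) ✓
  (2,8) → (φ(2),φ(8)) = (5,10) ∈ E(G2) ✓
  (2,10) → (φ(2),φ(10)) = (5,9) ∈ E(G2) ✓
  (2,11) → (φ(2),φ(11)) = (3,5) ∈ E(G2) ✓
  (3,4) → (φ(3),φ(4)) = (2,4) ∈ E(G2) ✓
  (3,7) → (φ(3),φ(7)) = (4,11) ∈ E(G2) ✓
  (4,6) → (φ(4),φ(6)) = (0,2) ∈ E(G2) ✓
  (5,9) → (φ(5),φ(9)) = (1,8) ∈ E(G2) ✓
  (5,10) → (φ(5),φ(10)) = (8,9) ∈ E(G2) ✓
  (6,7) → (φ(6),φ(7)) = (0,11) ∈ E(G2) ✓
  (7,9) → (φ(7),φ(9)) = (1,11) ∈ E(G2) ✓
  (8,9) → (φ(8),φ(9)) = (1,10) ∈ E(G2) ✓
  (8,11) → (φ(8),φ(11)) = (3,10) ∈ E(G2) ✓
  (9,10) → (φ(9),φ(10)) = (1,9) ∈ E(G2) ✓
  (9,11) → (φ(9),φ(11)) = (1,3) ∈ E(G2) ✓
All 26 edges of G1 map to edges of G2, and |E(G1)| = |E(G2)| = 26, so φ is a bijection on edges as well as vertices. Hence G1 ≅ G2.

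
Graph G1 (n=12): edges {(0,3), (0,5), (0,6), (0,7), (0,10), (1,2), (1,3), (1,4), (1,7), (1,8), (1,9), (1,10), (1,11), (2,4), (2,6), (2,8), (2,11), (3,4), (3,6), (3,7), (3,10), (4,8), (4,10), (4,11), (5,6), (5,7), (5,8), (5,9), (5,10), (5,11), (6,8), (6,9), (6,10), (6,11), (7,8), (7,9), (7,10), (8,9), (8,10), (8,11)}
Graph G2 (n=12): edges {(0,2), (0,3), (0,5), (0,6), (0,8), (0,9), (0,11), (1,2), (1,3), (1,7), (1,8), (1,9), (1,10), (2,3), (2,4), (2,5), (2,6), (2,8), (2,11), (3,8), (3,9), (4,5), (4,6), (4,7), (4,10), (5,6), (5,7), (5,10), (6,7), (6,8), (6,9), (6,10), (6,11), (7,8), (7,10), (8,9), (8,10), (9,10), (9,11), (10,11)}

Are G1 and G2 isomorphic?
Yes, isomorphic

The graphs are isomorphic.
One valid mapping φ: V(G1) → V(G2): 0→3, 1→10, 2→4, 3→1, 4→7, 5→0, 6→2, 7→9, 8→6, 9→11, 10→8, 11→5

Verify φ preserves adjacency — for each edge of G1, its image is an edge of G2:
  (0,3) → (φ(0),φ(3)) = (1,3) ∈ E(G2) ✓
  (0,5) → (φ(0),φ(5)) = (0,3) ∈ E(G2) ✓
  (0,6) → (φ(0),φ(6)) = (2,3) ∈ E(G2) ✓
  (0,7) → (φ(0),φ(7)) = (3,9) ∈ E(G2) ✓
  (0,10) → (φ(0),φ(10)) = (3,8) ∈ E(G2) ✓
  (1,2) → (φ(1),φ(2)) = (4,10) ∈ E(G2) ✓
  (1,3) → (φ(1),φ(3)) = (1,10) ∈ E(G2) ✓
  (1,4) → (φ(1),φ(4)) = (7,10) ∈ E(G2) ✓
  (1,7) → (φ(1),φ(7)) = (9,10) ∈ E(G2) ✓
  (1,8) → (φ(1),φ(8)) = (6,10) ∈ E(G2) ✓
  (1,9) → (φ(1),φ(9)) = (10,11) ∈ E(G2) ✓
  (1,10) → (φ(1),φ(10)) = (8,10) ∈ E(G2) ✓
  (1,11) → (φ(1),φ(11)) = (5,10) ∈ E(G2) ✓
  (2,4) → (φ(2),φ(4)) = (4,7) ∈ E(G2) ✓
  (2,6) → (φ(2),φ(6)) = (2,4) ∈ E(G2) ✓
  (2,8) → (φ(2),φ(8)) = (4,6) ∈ E(G2) ✓
  (2,11) → (φ(2),φ(11)) = (4,5) ∈ E(G2) ✓
  (3,4) → (φ(3),φ(4)) = (1,7) ∈ E(G2) ✓
  (3,6) → (φ(3),φ(6)) = (1,2) ∈ E(G2) ✓
  (3,7) → (φ(3),φ(7)) = (1,9) ∈ E(G2) ✓
  (3,10) → (φ(3),φ(10)) = (1,8) ∈ E(G2) ✓
  (4,8) → (φ(4),φ(8)) = (6,7) ∈ E(G2) ✓
  (4,10) → (φ(4),φ(10)) = (7,8) ∈ E(G2) ✓
  (4,11) → (φ(4),φ(11)) = (5,7) ∈ E(G2) ✓
  (5,6) → (φ(5),φ(6)) = (0,2) ∈ E(G2) ✓
  (5,7) → (φ(5),φ(7)) = (0,9) ∈ E(G2) ✓
  (5,8) → (φ(5),φ(8)) = (0,6) ∈ E(G2) ✓
  (5,9) → (φ(5),φ(9)) = (0,11) ∈ E(G2) ✓
  (5,10) → (φ(5),φ(10)) = (0,8) ∈ E(G2) ✓
  (5,11) → (φ(5),φ(11)) = (0,5) ∈ E(G2) ✓
  (6,8) → (φ(6),φ(8)) = (2,6) ∈ E(G2) ✓
  (6,9) → (φ(6),φ(9)) = (2,11) ∈ E(G2) ✓
  (6,10) → (φ(6),φ(10)) = (2,8) ∈ E(G2) ✓
  (6,11) → (φ(6),φ(11)) = (2,5) ∈ E(G2) ✓
  (7,8) → (φ(7),φ(8)) = (6,9) ∈ E(G2) ✓
  (7,9) → (φ(7),φ(9)) = (9,11) ∈ E(G2) ✓
  (7,10) → (φ(7),φ(10)) = (8,9) ∈ E(G2) ✓
  (8,9) → (φ(8),φ(9)) = (6,11) ∈ E(G2) ✓
  (8,10) → (φ(8),φ(10)) = (6,8) ∈ E(G2) ✓
  (8,11) → (φ(8),φ(11)) = (5,6) ∈ E(G2) ✓
All 40 edges of G1 map to edges of G2, and |E(G1)| = |E(G2)| = 40, so φ is a bijection on edges as well as vertices. Hence G1 ≅ G2.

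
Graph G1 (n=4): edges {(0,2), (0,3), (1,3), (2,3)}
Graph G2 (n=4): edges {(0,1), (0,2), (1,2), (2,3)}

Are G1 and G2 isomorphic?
Yes, isomorphic

The graphs are isomorphic.
One valid mapping φ: V(G1) → V(G2): 0→1, 1→3, 2→0, 3→2

Verify φ preserves adjacency — for each edge of G1, its image is an edge of G2:
  (0,2) → (φ(0),φ(2)) = (0,1) ∈ E(G2) ✓
  (0,3) → (φ(0),φ(3)) = (1,2) ∈ E(G2) ✓
  (1,3) → (φ(1),φ(3)) = (2,3) ∈ E(G2) ✓
  (2,3) → (φ(2),φ(3)) = (0,2) ∈ E(G2) ✓
All 4 edges of G1 map to edges of G2, and |E(G1)| = |E(G2)| = 4, so φ is a bijection on edges as well as vertices. Hence G1 ≅ G2.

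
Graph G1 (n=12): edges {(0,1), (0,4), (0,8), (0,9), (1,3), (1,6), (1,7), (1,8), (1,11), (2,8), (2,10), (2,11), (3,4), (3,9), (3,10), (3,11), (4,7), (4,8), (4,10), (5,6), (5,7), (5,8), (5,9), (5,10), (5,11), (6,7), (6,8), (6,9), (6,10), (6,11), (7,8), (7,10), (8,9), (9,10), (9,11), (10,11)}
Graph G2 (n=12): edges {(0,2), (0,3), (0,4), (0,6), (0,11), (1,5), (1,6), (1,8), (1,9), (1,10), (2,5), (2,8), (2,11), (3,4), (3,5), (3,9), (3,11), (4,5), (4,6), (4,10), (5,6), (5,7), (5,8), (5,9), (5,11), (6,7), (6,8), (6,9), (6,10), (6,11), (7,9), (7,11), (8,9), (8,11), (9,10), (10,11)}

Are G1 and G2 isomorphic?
No, not isomorphic

The graphs are NOT isomorphic.

Degrees in G1: deg(0)=4, deg(1)=6, deg(2)=3, deg(3)=5, deg(4)=5, deg(5)=6, deg(6)=7, deg(7)=6, deg(8)=8, deg(9)=7, deg(10)=8, deg(11)=7.
Sorted degree sequence of G1: [8, 8, 7, 7, 7, 6, 6, 6, 5, 5, 4, 3].
Degrees in G2: deg(0)=5, deg(1)=5, deg(2)=4, deg(3)=5, deg(4)=5, deg(5)=9, deg(6)=9, deg(7)=4, deg(8)=6, deg(9)=7, deg(10)=5, deg(11)=8.
Sorted degree sequence of G2: [9, 9, 8, 7, 6, 5, 5, 5, 5, 5, 4, 4].
The (sorted) degree sequence is an isomorphism invariant, so since G1 and G2 have different degree sequences they cannot be isomorphic.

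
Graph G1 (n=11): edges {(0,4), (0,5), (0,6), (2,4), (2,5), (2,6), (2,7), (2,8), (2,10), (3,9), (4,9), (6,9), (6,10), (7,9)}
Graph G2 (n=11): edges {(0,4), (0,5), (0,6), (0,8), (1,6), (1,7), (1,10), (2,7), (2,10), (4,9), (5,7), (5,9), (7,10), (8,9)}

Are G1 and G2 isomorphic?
No, not isomorphic

The graphs are NOT isomorphic.

Degrees in G1: deg(0)=3, deg(1)=0, deg(2)=6, deg(3)=1, deg(4)=3, deg(5)=2, deg(6)=4, deg(7)=2, deg(8)=1, deg(9)=4, deg(10)=2.
Sorted degree sequence of G1: [6, 4, 4, 3, 3, 2, 2, 2, 1, 1, 0].
Degrees in G2: deg(0)=4, deg(1)=3, deg(2)=2, deg(3)=0, deg(4)=2, deg(5)=3, deg(6)=2, deg(7)=4, deg(8)=2, deg(9)=3, deg(10)=3.
Sorted degree sequence of G2: [4, 4, 3, 3, 3, 3, 2, 2, 2, 2, 0].
The (sorted) degree sequence is an isomorphism invariant, so since G1 and G2 have different degree sequences they cannot be isomorphic.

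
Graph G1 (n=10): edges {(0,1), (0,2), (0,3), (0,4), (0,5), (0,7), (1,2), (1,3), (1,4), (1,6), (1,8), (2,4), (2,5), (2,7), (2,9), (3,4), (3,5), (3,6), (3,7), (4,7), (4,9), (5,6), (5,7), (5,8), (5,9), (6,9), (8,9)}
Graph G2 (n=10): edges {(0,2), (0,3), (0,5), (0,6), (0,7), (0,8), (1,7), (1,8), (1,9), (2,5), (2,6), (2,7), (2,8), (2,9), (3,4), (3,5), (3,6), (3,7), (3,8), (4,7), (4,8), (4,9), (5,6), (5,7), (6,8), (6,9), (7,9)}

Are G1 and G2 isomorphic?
Yes, isomorphic

The graphs are isomorphic.
One valid mapping φ: V(G1) → V(G2): 0→0, 1→8, 2→2, 3→3, 4→6, 5→7, 6→4, 7→5, 8→1, 9→9

Verify φ preserves adjacency — for each edge of G1, its image is an edge of G2:
  (0,1) → (φ(0),φ(1)) = (0,8) ∈ E(G2) ✓
  (0,2) → (φ(0),φ(2)) = (0,2) ∈ E(G2) ✓
  (0,3) → (φ(0),φ(3)) = (0,3) ∈ E(G2) ✓
  (0,4) → (φ(0),φ(4)) = (0,6) ∈ E(G2) ✓
  (0,5) → (φ(0),φ(5)) = (0,7) ∈ E(G2) ✓
  (0,7) → (φ(0),φ(7)) = (0,5) ∈ E(G2) ✓
  (1,2) → (φ(1),φ(2)) = (2,8) ∈ E(G2) ✓
  (1,3) → (φ(1),φ(3)) = (3,8) ∈ E(G2) ✓
  (1,4) → (φ(1),φ(4)) = (6,8) ∈ E(G2) ✓
  (1,6) → (φ(1),φ(6)) = (4,8) ∈ E(G2) ✓
  (1,8) → (φ(1),φ(8)) = (1,8) ∈ E(G2) ✓
  (2,4) → (φ(2),φ(4)) = (2,6) ∈ E(G2) ✓
  (2,5) → (φ(2),φ(5)) = (2,7) ∈ E(G2) ✓
  (2,7) → (φ(2),φ(7)) = (2,5) ∈ E(G2) ✓
  (2,9) → (φ(2),φ(9)) = (2,9) ∈ E(G2) ✓
  (3,4) → (φ(3),φ(4)) = (3,6) ∈ E(G2) ✓
  (3,5) → (φ(3),φ(5)) = (3,7) ∈ E(G2) ✓
  (3,6) → (φ(3),φ(6)) = (3,4) ∈ E(G2) ✓
  (3,7) → (φ(3),φ(7)) = (3,5) ∈ E(G2) ✓
  (4,7) → (φ(4),φ(7)) = (5,6) ∈ E(G2) ✓
  (4,9) → (φ(4),φ(9)) = (6,9) ∈ E(G2) ✓
  (5,6) → (φ(5),φ(6)) = (4,7) ∈ E(G2) ✓
  (5,7) → (φ(5),φ(7)) = (5,7) ∈ E(G2) ✓
  (5,8) → (φ(5),φ(8)) = (1,7) ∈ E(G2) ✓
  (5,9) → (φ(5),φ(9)) = (7,9) ∈ E(G2) ✓
  (6,9) → (φ(6),φ(9)) = (4,9) ∈ E(G2) ✓
  (8,9) → (φ(8),φ(9)) = (1,9) ∈ E(G2) ✓
All 27 edges of G1 map to edges of G2, and |E(G1)| = |E(G2)| = 27, so φ is a bijection on edges as well as vertices. Hence G1 ≅ G2.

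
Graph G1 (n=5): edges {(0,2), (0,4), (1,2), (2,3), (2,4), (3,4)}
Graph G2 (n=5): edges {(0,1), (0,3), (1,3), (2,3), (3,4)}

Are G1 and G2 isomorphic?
No, not isomorphic

The graphs are NOT isomorphic.

Degrees in G1: deg(0)=2, deg(1)=1, deg(2)=4, deg(3)=2, deg(4)=3.
Sorted degree sequence of G1: [4, 3, 2, 2, 1].
Degrees in G2: deg(0)=2, deg(1)=2, deg(2)=1, deg(3)=4, deg(4)=1.
Sorted degree sequence of G2: [4, 2, 2, 1, 1].
The (sorted) degree sequence is an isomorphism invariant, so since G1 and G2 have different degree sequences they cannot be isomorphic.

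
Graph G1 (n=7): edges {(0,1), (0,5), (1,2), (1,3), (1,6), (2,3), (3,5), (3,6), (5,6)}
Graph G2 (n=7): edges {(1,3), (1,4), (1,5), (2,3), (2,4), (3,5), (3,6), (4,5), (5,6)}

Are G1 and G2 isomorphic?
Yes, isomorphic

The graphs are isomorphic.
One valid mapping φ: V(G1) → V(G2): 0→2, 1→3, 2→6, 3→5, 4→0, 5→4, 6→1

Verify φ preserves adjacency — for each edge of G1, its image is an edge of G2:
  (0,1) → (φ(0),φ(1)) = (2,3) ∈ E(G2) ✓
  (0,5) → (φ(0),φ(5)) = (2,4) ∈ E(G2) ✓
  (1,2) → (φ(1),φ(2)) = (3,6) ∈ E(G2) ✓
  (1,3) → (φ(1),φ(3)) = (3,5) ∈ E(G2) ✓
  (1,6) → (φ(1),φ(6)) = (1,3) ∈ E(G2) ✓
  (2,3) → (φ(2),φ(3)) = (5,6) ∈ E(G2) ✓
  (3,5) → (φ(3),φ(5)) = (4,5) ∈ E(G2) ✓
  (3,6) → (φ(3),φ(6)) = (1,5) ∈ E(G2) ✓
  (5,6) → (φ(5),φ(6)) = (1,4) ∈ E(G2) ✓
All 9 edges of G1 map to edges of G2, and |E(G1)| = |E(G2)| = 9, so φ is a bijection on edges as well as vertices. Hence G1 ≅ G2.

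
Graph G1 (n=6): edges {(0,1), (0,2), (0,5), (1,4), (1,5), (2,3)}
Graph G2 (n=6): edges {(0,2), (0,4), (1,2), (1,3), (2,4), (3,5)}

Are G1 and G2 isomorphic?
No, not isomorphic

The graphs are NOT isomorphic.

Degrees in G1: deg(0)=3, deg(1)=3, deg(2)=2, deg(3)=1, deg(4)=1, deg(5)=2.
Sorted degree sequence of G1: [3, 3, 2, 2, 1, 1].
Degrees in G2: deg(0)=2, deg(1)=2, deg(2)=3, deg(3)=2, deg(4)=2, deg(5)=1.
Sorted degree sequence of G2: [3, 2, 2, 2, 2, 1].
The (sorted) degree sequence is an isomorphism invariant, so since G1 and G2 have different degree sequences they cannot be isomorphic.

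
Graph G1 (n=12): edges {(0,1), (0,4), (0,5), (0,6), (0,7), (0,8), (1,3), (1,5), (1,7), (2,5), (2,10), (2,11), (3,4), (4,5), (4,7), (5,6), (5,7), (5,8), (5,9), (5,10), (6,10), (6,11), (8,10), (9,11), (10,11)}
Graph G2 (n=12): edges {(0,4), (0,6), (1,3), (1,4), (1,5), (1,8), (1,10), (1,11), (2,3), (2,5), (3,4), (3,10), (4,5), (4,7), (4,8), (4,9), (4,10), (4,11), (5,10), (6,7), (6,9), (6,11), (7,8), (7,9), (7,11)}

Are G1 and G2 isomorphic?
Yes, isomorphic

The graphs are isomorphic.
One valid mapping φ: V(G1) → V(G2): 0→1, 1→3, 2→9, 3→2, 4→5, 5→4, 6→11, 7→10, 8→8, 9→0, 10→7, 11→6

Verify φ preserves adjacency — for each edge of G1, its image is an edge of G2:
  (0,1) → (φ(0),φ(1)) = (1,3) ∈ E(G2) ✓
  (0,4) → (φ(0),φ(4)) = (1,5) ∈ E(G2) ✓
  (0,5) → (φ(0),φ(5)) = (1,4) ∈ E(G2) ✓
  (0,6) → (φ(0),φ(6)) = (1,11) ∈ E(G2) ✓
  (0,7) → (φ(0),φ(7)) = (1,10) ∈ E(G2) ✓
  (0,8) → (φ(0),φ(8)) = (1,8) ∈ E(G2) ✓
  (1,3) → (φ(1),φ(3)) = (2,3) ∈ E(G2) ✓
  (1,5) → (φ(1),φ(5)) = (3,4) ∈ E(G2) ✓
  (1,7) → (φ(1),φ(7)) = (3,10) ∈ E(G2) ✓
  (2,5) → (φ(2),φ(5)) = (4,9) ∈ E(G2) ✓
  (2,10) → (φ(2),φ(10)) = (7,9) ∈ E(G2) ✓
  (2,11) → (φ(2),φ(11)) = (6,9) ∈ E(G2) ✓
  (3,4) → (φ(3),φ(4)) = (2,5) ∈ E(G2) ✓
  (4,5) → (φ(4),φ(5)) = (4,5) ∈ E(G2) ✓
  (4,7) → (φ(4),φ(7)) = (5,10) ∈ E(G2) ✓
  (5,6) → (φ(5),φ(6)) = (4,11) ∈ E(G2) ✓
  (5,7) → (φ(5),φ(7)) = (4,10) ∈ E(G2) ✓
  (5,8) → (φ(5),φ(8)) = (4,8) ∈ E(G2) ✓
  (5,9) → (φ(5),φ(9)) = (0,4) ∈ E(G2) ✓
  (5,10) → (φ(5),φ(10)) = (4,7) ∈ E(G2) ✓
  (6,10) → (φ(6),φ(10)) = (7,11) ∈ E(G2) ✓
  (6,11) → (φ(6),φ(11)) = (6,11) ∈ E(G2) ✓
  (8,10) → (φ(8),φ(10)) = (7,8) ∈ E(G2) ✓
  (9,11) → (φ(9),φ(11)) = (0,6) ∈ E(G2) ✓
  (10,11) → (φ(10),φ(11)) = (6,7) ∈ E(G2) ✓
All 25 edges of G1 map to edges of G2, and |E(G1)| = |E(G2)| = 25, so φ is a bijection on edges as well as vertices. Hence G1 ≅ G2.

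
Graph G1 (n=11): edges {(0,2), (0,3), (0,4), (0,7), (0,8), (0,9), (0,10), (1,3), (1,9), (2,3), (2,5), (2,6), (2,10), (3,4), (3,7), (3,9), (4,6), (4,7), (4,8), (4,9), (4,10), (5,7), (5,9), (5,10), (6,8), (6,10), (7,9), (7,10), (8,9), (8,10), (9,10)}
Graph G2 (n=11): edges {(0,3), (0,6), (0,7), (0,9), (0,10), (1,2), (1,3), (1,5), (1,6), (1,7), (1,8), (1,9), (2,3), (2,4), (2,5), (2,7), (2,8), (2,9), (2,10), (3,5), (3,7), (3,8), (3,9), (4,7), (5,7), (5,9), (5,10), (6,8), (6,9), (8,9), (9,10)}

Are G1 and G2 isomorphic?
Yes, isomorphic

The graphs are isomorphic.
One valid mapping φ: V(G1) → V(G2): 0→3, 1→4, 2→0, 3→7, 4→1, 5→10, 6→6, 7→5, 8→8, 9→2, 10→9

Verify φ preserves adjacency — for each edge of G1, its image is an edge of G2:
  (0,2) → (φ(0),φ(2)) = (0,3) ∈ E(G2) ✓
  (0,3) → (φ(0),φ(3)) = (3,7) ∈ E(G2) ✓
  (0,4) → (φ(0),φ(4)) = (1,3) ∈ E(G2) ✓
  (0,7) → (φ(0),φ(7)) = (3,5) ∈ E(G2) ✓
  (0,8) → (φ(0),φ(8)) = (3,8) ∈ E(G2) ✓
  (0,9) → (φ(0),φ(9)) = (2,3) ∈ E(G2) ✓
  (0,10) → (φ(0),φ(10)) = (3,9) ∈ E(G2) ✓
  (1,3) → (φ(1),φ(3)) = (4,7) ∈ E(G2) ✓
  (1,9) → (φ(1),φ(9)) = (2,4) ∈ E(G2) ✓
  (2,3) → (φ(2),φ(3)) = (0,7) ∈ E(G2) ✓
  (2,5) → (φ(2),φ(5)) = (0,10) ∈ E(G2) ✓
  (2,6) → (φ(2),φ(6)) = (0,6) ∈ E(G2) ✓
  (2,10) → (φ(2),φ(10)) = (0,9) ∈ E(G2) ✓
  (3,4) → (φ(3),φ(4)) = (1,7) ∈ E(G2) ✓
  (3,7) → (φ(3),φ(7)) = (5,7) ∈ E(G2) ✓
  (3,9) → (φ(3),φ(9)) = (2,7) ∈ E(G2) ✓
  (4,6) → (φ(4),φ(6)) = (1,6) ∈ E(G2) ✓
  (4,7) → (φ(4),φ(7)) = (1,5) ∈ E(G2) ✓
  (4,8) → (φ(4),φ(8)) = (1,8) ∈ E(G2) ✓
  (4,9) → (φ(4),φ(9)) = (1,2) ∈ E(G2) ✓
  (4,10) → (φ(4),φ(10)) = (1,9) ∈ E(G2) ✓
  (5,7) → (φ(5),φ(7)) = (5,10) ∈ E(G2) ✓
  (5,9) → (φ(5),φ(9)) = (2,10) ∈ E(G2) ✓
  (5,10) → (φ(5),φ(10)) = (9,10) ∈ E(G2) ✓
  (6,8) → (φ(6),φ(8)) = (6,8) ∈ E(G2) ✓
  (6,10) → (φ(6),φ(10)) = (6,9) ∈ E(G2) ✓
  (7,9) → (φ(7),φ(9)) = (2,5) ∈ E(G2) ✓
  (7,10) → (φ(7),φ(10)) = (5,9) ∈ E(G2) ✓
  (8,9) → (φ(8),φ(9)) = (2,8) ∈ E(G2) ✓
  (8,10) → (φ(8),φ(10)) = (8,9) ∈ E(G2) ✓
  (9,10) → (φ(9),φ(10)) = (2,9) ∈ E(G2) ✓
All 31 edges of G1 map to edges of G2, and |E(G1)| = |E(G2)| = 31, so φ is a bijection on edges as well as vertices. Hence G1 ≅ G2.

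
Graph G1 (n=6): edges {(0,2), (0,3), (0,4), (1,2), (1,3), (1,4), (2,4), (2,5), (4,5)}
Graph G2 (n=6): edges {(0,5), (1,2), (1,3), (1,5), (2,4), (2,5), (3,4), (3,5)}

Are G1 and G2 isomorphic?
No, not isomorphic

The graphs are NOT isomorphic.

Counting triangles (3-cliques): G1 has 3, G2 has 2.
Triangle count is an isomorphism invariant, so differing triangle counts rule out isomorphism.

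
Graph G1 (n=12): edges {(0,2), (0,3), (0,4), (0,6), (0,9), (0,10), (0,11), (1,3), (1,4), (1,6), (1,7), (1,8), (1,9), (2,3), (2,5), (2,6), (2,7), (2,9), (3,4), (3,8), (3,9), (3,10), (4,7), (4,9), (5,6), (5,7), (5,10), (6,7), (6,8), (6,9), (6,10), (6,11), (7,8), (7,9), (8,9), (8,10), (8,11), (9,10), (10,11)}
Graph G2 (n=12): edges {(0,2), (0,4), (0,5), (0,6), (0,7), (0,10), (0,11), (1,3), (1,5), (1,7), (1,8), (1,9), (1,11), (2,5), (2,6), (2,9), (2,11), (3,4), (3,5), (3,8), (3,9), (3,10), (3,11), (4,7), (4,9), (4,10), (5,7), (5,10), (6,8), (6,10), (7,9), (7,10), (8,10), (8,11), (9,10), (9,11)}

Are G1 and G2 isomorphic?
No, not isomorphic

The graphs are NOT isomorphic.

Counting triangles (3-cliques): G1 has 46, G2 has 31.
Triangle count is an isomorphism invariant, so differing triangle counts rule out isomorphism.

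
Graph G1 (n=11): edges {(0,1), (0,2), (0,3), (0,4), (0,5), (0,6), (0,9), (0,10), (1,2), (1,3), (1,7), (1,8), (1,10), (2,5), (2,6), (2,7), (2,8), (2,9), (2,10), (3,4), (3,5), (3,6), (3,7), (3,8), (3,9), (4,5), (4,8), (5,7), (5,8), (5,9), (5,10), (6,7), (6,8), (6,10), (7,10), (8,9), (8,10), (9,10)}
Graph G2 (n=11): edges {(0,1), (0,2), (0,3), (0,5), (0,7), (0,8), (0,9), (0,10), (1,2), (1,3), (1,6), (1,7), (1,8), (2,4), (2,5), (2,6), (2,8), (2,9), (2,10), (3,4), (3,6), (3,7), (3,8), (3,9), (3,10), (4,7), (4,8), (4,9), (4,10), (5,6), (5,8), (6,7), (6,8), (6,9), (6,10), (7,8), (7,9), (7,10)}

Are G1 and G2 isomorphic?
Yes, isomorphic

The graphs are isomorphic.
One valid mapping φ: V(G1) → V(G2): 0→6, 1→9, 2→7, 3→2, 4→5, 5→8, 6→10, 7→4, 8→0, 9→1, 10→3

Verify φ preserves adjacency — for each edge of G1, its image is an edge of G2:
  (0,1) → (φ(0),φ(1)) = (6,9) ∈ E(G2) ✓
  (0,2) → (φ(0),φ(2)) = (6,7) ∈ E(G2) ✓
  (0,3) → (φ(0),φ(3)) = (2,6) ∈ E(G2) ✓
  (0,4) → (φ(0),φ(4)) = (5,6) ∈ E(G2) ✓
  (0,5) → (φ(0),φ(5)) = (6,8) ∈ E(G2) ✓
  (0,6) → (φ(0),φ(6)) = (6,10) ∈ E(G2) ✓
  (0,9) → (φ(0),φ(9)) = (1,6) ∈ E(G2) ✓
  (0,10) → (φ(0),φ(10)) = (3,6) ∈ E(G2) ✓
  (1,2) → (φ(1),φ(2)) = (7,9) ∈ E(G2) ✓
  (1,3) → (φ(1),φ(3)) = (2,9) ∈ E(G2) ✓
  (1,7) → (φ(1),φ(7)) = (4,9) ∈ E(G2) ✓
  (1,8) → (φ(1),φ(8)) = (0,9) ∈ E(G2) ✓
  (1,10) → (φ(1),φ(10)) = (3,9) ∈ E(G2) ✓
  (2,5) → (φ(2),φ(5)) = (7,8) ∈ E(G2) ✓
  (2,6) → (φ(2),φ(6)) = (7,10) ∈ E(G2) ✓
  (2,7) → (φ(2),φ(7)) = (4,7) ∈ E(G2) ✓
  (2,8) → (φ(2),φ(8)) = (0,7) ∈ E(G2) ✓
  (2,9) → (φ(2),φ(9)) = (1,7) ∈ E(G2) ✓
  (2,10) → (φ(2),φ(10)) = (3,7) ∈ E(G2) ✓
  (3,4) → (φ(3),φ(4)) = (2,5) ∈ E(G2) ✓
  (3,5) → (φ(3),φ(5)) = (2,8) ∈ E(G2) ✓
  (3,6) → (φ(3),φ(6)) = (2,10) ∈ E(G2) ✓
  (3,7) → (φ(3),φ(7)) = (2,4) ∈ E(G2) ✓
  (3,8) → (φ(3),φ(8)) = (0,2) ∈ E(G2) ✓
  (3,9) → (φ(3),φ(9)) = (1,2) ∈ E(G2) ✓
  (4,5) → (φ(4),φ(5)) = (5,8) ∈ E(G2) ✓
  (4,8) → (φ(4),φ(8)) = (0,5) ∈ E(G2) ✓
  (5,7) → (φ(5),φ(7)) = (4,8) ∈ E(G2) ✓
  (5,8) → (φ(5),φ(8)) = (0,8) ∈ E(G2) ✓
  (5,9) → (φ(5),φ(9)) = (1,8) ∈ E(G2) ✓
  (5,10) → (φ(5),φ(10)) = (3,8) ∈ E(G2) ✓
  (6,7) → (φ(6),φ(7)) = (4,10) ∈ E(G2) ✓
  (6,8) → (φ(6),φ(8)) = (0,10) ∈ E(G2) ✓
  (6,10) → (φ(6),φ(10)) = (3,10) ∈ E(G2) ✓
  (7,10) → (φ(7),φ(10)) = (3,4) ∈ E(G2) ✓
  (8,9) → (φ(8),φ(9)) = (0,1) ∈ E(G2) ✓
  (8,10) → (φ(8),φ(10)) = (0,3) ∈ E(G2) ✓
  (9,10) → (φ(9),φ(10)) = (1,3) ∈ E(G2) ✓
All 38 edges of G1 map to edges of G2, and |E(G1)| = |E(G2)| = 38, so φ is a bijection on edges as well as vertices. Hence G1 ≅ G2.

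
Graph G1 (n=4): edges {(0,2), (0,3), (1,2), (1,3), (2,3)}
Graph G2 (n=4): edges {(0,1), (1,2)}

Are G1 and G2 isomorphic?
No, not isomorphic

The graphs are NOT isomorphic.

Degrees in G1: deg(0)=2, deg(1)=2, deg(2)=3, deg(3)=3.
Sorted degree sequence of G1: [3, 3, 2, 2].
Degrees in G2: deg(0)=1, deg(1)=2, deg(2)=1, deg(3)=0.
Sorted degree sequence of G2: [2, 1, 1, 0].
The (sorted) degree sequence is an isomorphism invariant, so since G1 and G2 have different degree sequences they cannot be isomorphic.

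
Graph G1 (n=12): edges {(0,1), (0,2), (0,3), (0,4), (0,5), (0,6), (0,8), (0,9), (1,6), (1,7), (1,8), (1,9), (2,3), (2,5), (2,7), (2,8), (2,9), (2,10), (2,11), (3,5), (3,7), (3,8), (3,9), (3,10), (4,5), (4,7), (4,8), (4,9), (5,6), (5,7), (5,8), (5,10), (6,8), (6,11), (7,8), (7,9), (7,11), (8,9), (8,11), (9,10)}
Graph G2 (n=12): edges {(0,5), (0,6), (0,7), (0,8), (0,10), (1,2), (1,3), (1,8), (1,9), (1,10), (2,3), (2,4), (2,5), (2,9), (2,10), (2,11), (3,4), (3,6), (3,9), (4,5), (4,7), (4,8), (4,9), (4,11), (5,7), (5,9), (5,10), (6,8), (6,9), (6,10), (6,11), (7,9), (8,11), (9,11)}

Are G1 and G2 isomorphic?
No, not isomorphic

The graphs are NOT isomorphic.

Counting triangles (3-cliques): G1 has 52, G2 has 26.
Triangle count is an isomorphism invariant, so differing triangle counts rule out isomorphism.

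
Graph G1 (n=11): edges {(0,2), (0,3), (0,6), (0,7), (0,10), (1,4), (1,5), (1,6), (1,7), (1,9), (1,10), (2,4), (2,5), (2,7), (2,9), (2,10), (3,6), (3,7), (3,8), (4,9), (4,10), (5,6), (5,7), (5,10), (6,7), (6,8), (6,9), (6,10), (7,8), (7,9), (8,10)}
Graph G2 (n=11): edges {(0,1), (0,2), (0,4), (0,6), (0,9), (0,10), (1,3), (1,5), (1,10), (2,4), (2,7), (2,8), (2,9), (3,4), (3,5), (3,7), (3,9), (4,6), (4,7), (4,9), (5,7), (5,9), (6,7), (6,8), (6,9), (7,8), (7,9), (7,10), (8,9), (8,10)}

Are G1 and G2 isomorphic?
No, not isomorphic

The graphs are NOT isomorphic.

Counting triangles (3-cliques): G1 has 28, G2 has 26.
Triangle count is an isomorphism invariant, so differing triangle counts rule out isomorphism.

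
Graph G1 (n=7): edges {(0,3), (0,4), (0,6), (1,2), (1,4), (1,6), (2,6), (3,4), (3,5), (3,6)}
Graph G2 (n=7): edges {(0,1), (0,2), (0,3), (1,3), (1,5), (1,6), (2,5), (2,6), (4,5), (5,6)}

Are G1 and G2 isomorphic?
Yes, isomorphic

The graphs are isomorphic.
One valid mapping φ: V(G1) → V(G2): 0→6, 1→0, 2→3, 3→5, 4→2, 5→4, 6→1

Verify φ preserves adjacency — for each edge of G1, its image is an edge of G2:
  (0,3) → (φ(0),φ(3)) = (5,6) ∈ E(G2) ✓
  (0,4) → (φ(0),φ(4)) = (2,6) ∈ E(G2) ✓
  (0,6) → (φ(0),φ(6)) = (1,6) ∈ E(G2) ✓
  (1,2) → (φ(1),φ(2)) = (0,3) ∈ E(G2) ✓
  (1,4) → (φ(1),φ(4)) = (0,2) ∈ E(G2) ✓
  (1,6) → (φ(1),φ(6)) = (0,1) ∈ E(G2) ✓
  (2,6) → (φ(2),φ(6)) = (1,3) ∈ E(G2) ✓
  (3,4) → (φ(3),φ(4)) = (2,5) ∈ E(G2) ✓
  (3,5) → (φ(3),φ(5)) = (4,5) ∈ E(G2) ✓
  (3,6) → (φ(3),φ(6)) = (1,5) ∈ E(G2) ✓
All 10 edges of G1 map to edges of G2, and |E(G1)| = |E(G2)| = 10, so φ is a bijection on edges as well as vertices. Hence G1 ≅ G2.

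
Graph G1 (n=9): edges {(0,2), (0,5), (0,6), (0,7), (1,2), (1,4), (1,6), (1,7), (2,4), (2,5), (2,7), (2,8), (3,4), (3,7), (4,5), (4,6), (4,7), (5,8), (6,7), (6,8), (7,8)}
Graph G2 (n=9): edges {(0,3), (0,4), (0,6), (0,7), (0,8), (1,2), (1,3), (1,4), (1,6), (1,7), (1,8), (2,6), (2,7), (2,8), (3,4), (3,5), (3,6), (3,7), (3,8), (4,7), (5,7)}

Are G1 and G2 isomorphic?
Yes, isomorphic

The graphs are isomorphic.
One valid mapping φ: V(G1) → V(G2): 0→8, 1→4, 2→1, 3→5, 4→7, 5→2, 6→0, 7→3, 8→6

Verify φ preserves adjacency — for each edge of G1, its image is an edge of G2:
  (0,2) → (φ(0),φ(2)) = (1,8) ∈ E(G2) ✓
  (0,5) → (φ(0),φ(5)) = (2,8) ∈ E(G2) ✓
  (0,6) → (φ(0),φ(6)) = (0,8) ∈ E(G2) ✓
  (0,7) → (φ(0),φ(7)) = (3,8) ∈ E(G2) ✓
  (1,2) → (φ(1),φ(2)) = (1,4) ∈ E(G2) ✓
  (1,4) → (φ(1),φ(4)) = (4,7) ∈ E(G2) ✓
  (1,6) → (φ(1),φ(6)) = (0,4) ∈ E(G2) ✓
  (1,7) → (φ(1),φ(7)) = (3,4) ∈ E(G2) ✓
  (2,4) → (φ(2),φ(4)) = (1,7) ∈ E(G2) ✓
  (2,5) → (φ(2),φ(5)) = (1,2) ∈ E(G2) ✓
  (2,7) → (φ(2),φ(7)) = (1,3) ∈ E(G2) ✓
  (2,8) → (φ(2),φ(8)) = (1,6) ∈ E(G2) ✓
  (3,4) → (φ(3),φ(4)) = (5,7) ∈ E(G2) ✓
  (3,7) → (φ(3),φ(7)) = (3,5) ∈ E(G2) ✓
  (4,5) → (φ(4),φ(5)) = (2,7) ∈ E(G2) ✓
  (4,6) → (φ(4),φ(6)) = (0,7) ∈ E(G2) ✓
  (4,7) → (φ(4),φ(7)) = (3,7) ∈ E(G2) ✓
  (5,8) → (φ(5),φ(8)) = (2,6) ∈ E(G2) ✓
  (6,7) → (φ(6),φ(7)) = (0,3) ∈ E(G2) ✓
  (6,8) → (φ(6),φ(8)) = (0,6) ∈ E(G2) ✓
  (7,8) → (φ(7),φ(8)) = (3,6) ∈ E(G2) ✓
All 21 edges of G1 map to edges of G2, and |E(G1)| = |E(G2)| = 21, so φ is a bijection on edges as well as vertices. Hence G1 ≅ G2.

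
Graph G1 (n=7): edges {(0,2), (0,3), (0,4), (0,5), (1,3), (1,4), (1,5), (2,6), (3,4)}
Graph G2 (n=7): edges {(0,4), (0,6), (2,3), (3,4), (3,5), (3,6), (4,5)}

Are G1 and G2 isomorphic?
No, not isomorphic

The graphs are NOT isomorphic.

Connected components of G1: 1 component(s) with vertex sets [[0, 1, 2, 3, 4, 5, 6]], sizes [7].
Connected components of G2: 2 component(s) with vertex sets [[1], [0, 2, 3, 4, 5, 6]], sizes [1, 6].
The number of connected components (and the multiset of component sizes) is an isomorphism invariant — an isomorphism maps each component of G1 bijectively onto a component of G2. Since G1 has 1 component(s) and G2 has 2, they cannot be isomorphic.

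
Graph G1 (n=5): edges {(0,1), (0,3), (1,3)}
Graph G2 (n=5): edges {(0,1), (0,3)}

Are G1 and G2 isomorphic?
No, not isomorphic

The graphs are NOT isomorphic.

Counting edges: G1 has 3 edge(s); G2 has 2 edge(s).
Edge count is an isomorphism invariant (a bijection on vertices induces a bijection on edges), so differing edge counts rule out isomorphism.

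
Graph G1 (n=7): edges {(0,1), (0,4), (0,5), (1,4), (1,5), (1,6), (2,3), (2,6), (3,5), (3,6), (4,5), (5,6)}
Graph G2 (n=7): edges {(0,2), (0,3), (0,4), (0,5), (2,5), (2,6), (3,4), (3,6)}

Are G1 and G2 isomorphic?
No, not isomorphic

The graphs are NOT isomorphic.

Connected components of G1: 1 component(s) with vertex sets [[0, 1, 2, 3, 4, 5, 6]], sizes [7].
Connected components of G2: 2 component(s) with vertex sets [[1], [0, 2, 3, 4, 5, 6]], sizes [1, 6].
The number of connected components (and the multiset of component sizes) is an isomorphism invariant — an isomorphism maps each component of G1 bijectively onto a component of G2. Since G1 has 1 component(s) and G2 has 2, they cannot be isomorphic.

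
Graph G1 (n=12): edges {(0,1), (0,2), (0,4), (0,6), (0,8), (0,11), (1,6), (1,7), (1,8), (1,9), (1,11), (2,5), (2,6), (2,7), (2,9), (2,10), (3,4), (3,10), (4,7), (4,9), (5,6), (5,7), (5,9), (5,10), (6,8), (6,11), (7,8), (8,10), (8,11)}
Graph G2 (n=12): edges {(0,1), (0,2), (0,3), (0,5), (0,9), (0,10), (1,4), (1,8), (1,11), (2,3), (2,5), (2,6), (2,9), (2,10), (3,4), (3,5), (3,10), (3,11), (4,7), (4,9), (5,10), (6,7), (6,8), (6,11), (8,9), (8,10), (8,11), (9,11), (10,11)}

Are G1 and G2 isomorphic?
Yes, isomorphic

The graphs are isomorphic.
One valid mapping φ: V(G1) → V(G2): 0→3, 1→0, 2→11, 3→7, 4→4, 5→8, 6→10, 7→9, 8→2, 9→1, 10→6, 11→5

Verify φ preserves adjacency — for each edge of G1, its image is an edge of G2:
  (0,1) → (φ(0),φ(1)) = (0,3) ∈ E(G2) ✓
  (0,2) → (φ(0),φ(2)) = (3,11) ∈ E(G2) ✓
  (0,4) → (φ(0),φ(4)) = (3,4) ∈ E(G2) ✓
  (0,6) → (φ(0),φ(6)) = (3,10) ∈ E(G2) ✓
  (0,8) → (φ(0),φ(8)) = (2,3) ∈ E(G2) ✓
  (0,11) → (φ(0),φ(11)) = (3,5) ∈ E(G2) ✓
  (1,6) → (φ(1),φ(6)) = (0,10) ∈ E(G2) ✓
  (1,7) → (φ(1),φ(7)) = (0,9) ∈ E(G2) ✓
  (1,8) → (φ(1),φ(8)) = (0,2) ∈ E(G2) ✓
  (1,9) → (φ(1),φ(9)) = (0,1) ∈ E(G2) ✓
  (1,11) → (φ(1),φ(11)) = (0,5) ∈ E(G2) ✓
  (2,5) → (φ(2),φ(5)) = (8,11) ∈ E(G2) ✓
  (2,6) → (φ(2),φ(6)) = (10,11) ∈ E(G2) ✓
  (2,7) → (φ(2),φ(7)) = (9,11) ∈ E(G2) ✓
  (2,9) → (φ(2),φ(9)) = (1,11) ∈ E(G2) ✓
  (2,10) → (φ(2),φ(10)) = (6,11) ∈ E(G2) ✓
  (3,4) → (φ(3),φ(4)) = (4,7) ∈ E(G2) ✓
  (3,10) → (φ(3),φ(10)) = (6,7) ∈ E(G2) ✓
  (4,7) → (φ(4),φ(7)) = (4,9) ∈ E(G2) ✓
  (4,9) → (φ(4),φ(9)) = (1,4) ∈ E(G2) ✓
  (5,6) → (φ(5),φ(6)) = (8,10) ∈ E(G2) ✓
  (5,7) → (φ(5),φ(7)) = (8,9) ∈ E(G2) ✓
  (5,9) → (φ(5),φ(9)) = (1,8) ∈ E(G2) ✓
  (5,10) → (φ(5),φ(10)) = (6,8) ∈ E(G2) ✓
  (6,8) → (φ(6),φ(8)) = (2,10) ∈ E(G2) ✓
  (6,11) → (φ(6),φ(11)) = (5,10) ∈ E(G2) ✓
  (7,8) → (φ(7),φ(8)) = (2,9) ∈ E(G2) ✓
  (8,10) → (φ(8),φ(10)) = (2,6) ∈ E(G2) ✓
  (8,11) → (φ(8),φ(11)) = (2,5) ∈ E(G2) ✓
All 29 edges of G1 map to edges of G2, and |E(G1)| = |E(G2)| = 29, so φ is a bijection on edges as well as vertices. Hence G1 ≅ G2.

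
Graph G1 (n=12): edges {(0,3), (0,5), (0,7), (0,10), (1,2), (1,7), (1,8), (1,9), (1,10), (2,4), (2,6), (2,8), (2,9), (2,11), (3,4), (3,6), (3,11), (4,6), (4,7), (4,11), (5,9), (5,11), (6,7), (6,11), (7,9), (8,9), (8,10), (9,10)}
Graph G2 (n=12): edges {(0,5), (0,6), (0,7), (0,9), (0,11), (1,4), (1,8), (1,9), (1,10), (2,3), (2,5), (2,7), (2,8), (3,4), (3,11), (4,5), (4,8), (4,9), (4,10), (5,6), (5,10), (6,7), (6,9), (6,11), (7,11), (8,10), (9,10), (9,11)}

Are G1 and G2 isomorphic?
Yes, isomorphic

The graphs are isomorphic.
One valid mapping φ: V(G1) → V(G2): 0→2, 1→10, 2→9, 3→7, 4→0, 5→3, 6→6, 7→5, 8→1, 9→4, 10→8, 11→11

Verify φ preserves adjacency — for each edge of G1, its image is an edge of G2:
  (0,3) → (φ(0),φ(3)) = (2,7) ∈ E(G2) ✓
  (0,5) → (φ(0),φ(5)) = (2,3) ∈ E(G2) ✓
  (0,7) → (φ(0),φ(7)) = (2,5) ∈ E(G2) ✓
  (0,10) → (φ(0),φ(10)) = (2,8) ∈ E(G2) ✓
  (1,2) → (φ(1),φ(2)) = (9,10) ∈ E(G2) ✓
  (1,7) → (φ(1),φ(7)) = (5,10) ∈ E(G2) ✓
  (1,8) → (φ(1),φ(8)) = (1,10) ∈ E(G2) ✓
  (1,9) → (φ(1),φ(9)) = (4,10) ∈ E(G2) ✓
  (1,10) → (φ(1),φ(10)) = (8,10) ∈ E(G2) ✓
  (2,4) → (φ(2),φ(4)) = (0,9) ∈ E(G2) ✓
  (2,6) → (φ(2),φ(6)) = (6,9) ∈ E(G2) ✓
  (2,8) → (φ(2),φ(8)) = (1,9) ∈ E(G2) ✓
  (2,9) → (φ(2),φ(9)) = (4,9) ∈ E(G2) ✓
  (2,11) → (φ(2),φ(11)) = (9,11) ∈ E(G2) ✓
  (3,4) → (φ(3),φ(4)) = (0,7) ∈ E(G2) ✓
  (3,6) → (φ(3),φ(6)) = (6,7) ∈ E(G2) ✓
  (3,11) → (φ(3),φ(11)) = (7,11) ∈ E(G2) ✓
  (4,6) → (φ(4),φ(6)) = (0,6) ∈ E(G2) ✓
  (4,7) → (φ(4),φ(7)) = (0,5) ∈ E(G2) ✓
  (4,11) → (φ(4),φ(11)) = (0,11) ∈ E(G2) ✓
  (5,9) → (φ(5),φ(9)) = (3,4) ∈ E(G2) ✓
  (5,11) → (φ(5),φ(11)) = (3,11) ∈ E(G2) ✓
  (6,7) → (φ(6),φ(7)) = (5,6) ∈ E(G2) ✓
  (6,11) → (φ(6),φ(11)) = (6,11) ∈ E(G2) ✓
  (7,9) → (φ(7),φ(9)) = (4,5) ∈ E(G2) ✓
  (8,9) → (φ(8),φ(9)) = (1,4) ∈ E(G2) ✓
  (8,10) → (φ(8),φ(10)) = (1,8) ∈ E(G2) ✓
  (9,10) → (φ(9),φ(10)) = (4,8) ∈ E(G2) ✓
All 28 edges of G1 map to edges of G2, and |E(G1)| = |E(G2)| = 28, so φ is a bijection on edges as well as vertices. Hence G1 ≅ G2.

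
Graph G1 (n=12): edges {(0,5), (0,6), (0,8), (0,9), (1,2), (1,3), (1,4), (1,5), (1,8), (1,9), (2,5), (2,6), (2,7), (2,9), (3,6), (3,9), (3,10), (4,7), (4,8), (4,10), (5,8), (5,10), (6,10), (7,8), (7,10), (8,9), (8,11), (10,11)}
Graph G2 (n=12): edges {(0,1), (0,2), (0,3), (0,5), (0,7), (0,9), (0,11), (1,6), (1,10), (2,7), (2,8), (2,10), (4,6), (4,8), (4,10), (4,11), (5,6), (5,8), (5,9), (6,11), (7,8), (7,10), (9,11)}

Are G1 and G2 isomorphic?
No, not isomorphic

The graphs are NOT isomorphic.

Degrees in G1: deg(0)=4, deg(1)=6, deg(2)=5, deg(3)=4, deg(4)=4, deg(5)=5, deg(6)=4, deg(7)=4, deg(8)=7, deg(9)=5, deg(10)=6, deg(11)=2.
Sorted degree sequence of G1: [7, 6, 6, 5, 5, 5, 4, 4, 4, 4, 4, 2].
Degrees in G2: deg(0)=7, deg(1)=3, deg(2)=4, deg(3)=1, deg(4)=4, deg(5)=4, deg(6)=4, deg(7)=4, deg(8)=4, deg(9)=3, deg(10)=4, deg(11)=4.
Sorted degree sequence of G2: [7, 4, 4, 4, 4, 4, 4, 4, 4, 3, 3, 1].
The (sorted) degree sequence is an isomorphism invariant, so since G1 and G2 have different degree sequences they cannot be isomorphic.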